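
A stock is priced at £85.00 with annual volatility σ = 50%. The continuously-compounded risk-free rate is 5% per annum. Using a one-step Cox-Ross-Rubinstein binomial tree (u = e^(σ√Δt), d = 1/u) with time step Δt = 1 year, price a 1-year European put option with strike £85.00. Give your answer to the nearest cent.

CRR parameters: u = e^(σ√Δt) = e^(0.5·√1) = 1.6487, d = 1/u = 0.6065
Per-period rate: rΔt = 0.05·1 = 0.05, so R = e^0.05 = 1.0513
Risk-neutral probability p = (e^0.05 − 0.6065)/(1.6487 − 0.6065) = 0.4447/1.0422 = 0.4267
Terminal stock prices: S_u = 140.1, S_d = 51.56
Terminal payoffs (K − S): max(-55.14, 0) = 0, max(33.44, 0) = 33.44
Node 0 (S = 85): V_0 = e^(−0.05)·[0.4267·0.0000 + 0.5733·33.4449] = 18.2377

£18.24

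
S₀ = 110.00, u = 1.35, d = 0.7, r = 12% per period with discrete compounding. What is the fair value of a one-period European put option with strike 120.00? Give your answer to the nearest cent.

13.59

Risk-neutral probability p = (1 + 0.12 − 0.7)/(1.35 − 0.7) = 0.4200/0.6500 = 0.6462
Terminal stock prices: S_u = 148.5, S_d = 77
Terminal payoffs (K − S): max(-28.5, 0) = 0, max(43, 0) = 43
Node 0 (S = 110): V_0 = 1/1.12·[0.6462·0.0000 + 0.3538·43.0000] = 13.5852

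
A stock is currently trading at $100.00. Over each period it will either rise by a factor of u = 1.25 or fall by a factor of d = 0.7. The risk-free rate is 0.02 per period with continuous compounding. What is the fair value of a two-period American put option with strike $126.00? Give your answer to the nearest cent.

$31.93

Risk-neutral probability p = (e^0.02 − 0.7)/(1.25 − 0.7) = 0.3202/0.5500 = 0.5822
Terminal stock prices: S_uu = 156.2, S_ud = 87.5, S_dd = 49
Terminal payoffs (K − S): max(-30.25, 0) = 0, max(38.5, 0) = 38.5, max(77, 0) = 77
Node u (S = 125): continuation = e^(−0.02)·[0.5822·0.0000 + 0.4178·38.5000] = 15.7674; exercise value = 1.0000 ≤ continuation, so V_u = 15.7674
Node d (S = 70): continuation = e^(−0.02)·[0.5822·38.5000 + 0.4178·77.0000] = 53.5050; exercise value = 56.0000 > continuation, so V_d = 56.0000 (exercise)
Node 0 (S = 100): continuation = e^(−0.02)·[0.5822·15.7674 + 0.4178·56.0000] = 31.9321; exercise value = 26.0000 ≤ continuation, so V_0 = 31.9321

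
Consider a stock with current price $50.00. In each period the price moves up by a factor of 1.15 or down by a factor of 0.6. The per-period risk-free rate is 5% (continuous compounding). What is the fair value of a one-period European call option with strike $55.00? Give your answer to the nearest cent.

Risk-neutral probability p = (e^0.05 − 0.6)/(1.15 − 0.6) = 0.4513/0.5500 = 0.8205
Terminal stock prices: S_u = 57.5, S_d = 30
Terminal payoffs (S − K): max(2.5, 0) = 2.5, max(-25, 0) = 0
Node 0 (S = 50): V_0 = e^(−0.05)·[0.8205·2.5000 + 0.1795·0.0000] = 1.9512

$1.95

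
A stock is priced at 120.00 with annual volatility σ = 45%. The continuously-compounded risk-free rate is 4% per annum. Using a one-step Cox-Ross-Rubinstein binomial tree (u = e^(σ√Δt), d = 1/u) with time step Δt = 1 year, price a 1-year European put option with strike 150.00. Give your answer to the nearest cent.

CRR parameters: u = e^(σ√Δt) = e^(0.45·√1) = 1.5683, d = 1/u = 0.6376
Per-period rate: rΔt = 0.04·1 = 0.04, so R = e^0.04 = 1.0408
Risk-neutral probability p = (e^0.04 − 0.6376)/(1.5683 − 0.6376) = 0.4032/0.9307 = 0.4332
Terminal stock prices: S_u = 188.2, S_d = 76.52
Terminal payoffs (K − S): max(-38.2, 0) = 0, max(73.48, 0) = 73.48
Node 0 (S = 120): V_0 = e^(−0.04)·[0.4332·0.0000 + 0.5668·73.4846] = 40.0171

40.02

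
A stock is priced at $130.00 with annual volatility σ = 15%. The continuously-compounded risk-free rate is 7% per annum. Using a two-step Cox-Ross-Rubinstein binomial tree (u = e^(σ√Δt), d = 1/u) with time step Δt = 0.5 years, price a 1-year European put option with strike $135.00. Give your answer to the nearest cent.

CRR parameters: u = e^(σ√Δt) = e^(0.15·√0.5) = 1.1119, d = 1/u = 0.8994
Per-period rate: rΔt = 0.07·0.5 = 0.035, so R = e^0.035 = 1.0356
Risk-neutral probability p = (e^0.035 − 0.8994)/(1.1119 − 0.8994) = 0.1363/0.2125 = 0.6411
Terminal stock prices: S_uu = 160.7, S_ud = 130, S_dd = 105.2
Terminal payoffs (K − S): max(-25.72, 0) = 0, max(5, 0) = 5, max(29.85, 0) = 29.85
Node u (S = 144.5): V_u = e^(−0.035)·[0.6411·0.0000 + 0.3589·5.0000] = 1.7327
Node d (S = 116.9): V_d = e^(−0.035)·[0.6411·5.0000 + 0.3589·29.8485] = 13.4392
Node 0 (S = 130): V_0 = e^(−0.035)·[0.6411·1.7327 + 0.3589·13.4392] = 5.7300

$5.73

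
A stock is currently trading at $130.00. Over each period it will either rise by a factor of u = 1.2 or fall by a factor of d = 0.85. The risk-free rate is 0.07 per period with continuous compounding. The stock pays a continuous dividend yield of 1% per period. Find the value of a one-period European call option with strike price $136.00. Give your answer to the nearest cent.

$11.29

Per-period risk-free factor R = e^0.07 = 1.0725; dividend-adjusted growth = e^(0.07−0.01) = 1.0618.
Risk-neutral probability p = (1.0618 − 0.85)/(1.2 − 0.85) = 0.2118/0.3500 = 0.6052
Terminal stock prices: S_u = 156, S_d = 110.5
Terminal payoffs (S − K): max(20, 0) = 20, max(-25.5, 0) = 0
Node 0 (S = 130): V_0 = e^(−0.07)·[0.6052·20.0000 + 0.3948·0.0000] = 11.2866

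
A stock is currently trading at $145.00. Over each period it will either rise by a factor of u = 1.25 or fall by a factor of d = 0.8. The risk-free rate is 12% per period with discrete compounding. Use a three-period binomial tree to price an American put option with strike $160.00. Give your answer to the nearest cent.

Risk-neutral probability p = (1 + 0.12 − 0.8)/(1.25 − 0.8) = 0.3200/0.4500 = 0.7111
Terminal stock prices: S_uuu = 283.2, S_uud = 181.2, S_udd = 116, S_ddd = 74.24
Terminal payoffs (K − S): max(-123.2, 0) = 0, max(-21.25, 0) = 0, max(44, 0) = 44, max(85.76, 0) = 85.76
Node uu (S = 226.6): continuation = 1/1.12·[0.7111·0.0000 + 0.2889·0.0000] = 0.0000; exercise value = 0.0000 ≤ continuation, so V_uu = 0.0000
Node ud (S = 145): continuation = 1/1.12·[0.7111·0.0000 + 0.2889·44.0000] = 11.3492; exercise value = 15.0000 > continuation, so V_ud = 15.0000 (exercise)
Node dd (S = 92.8): continuation = 1/1.12·[0.7111·44.0000 + 0.2889·85.7600] = 50.0571; exercise value = 67.2000 > continuation, so V_dd = 67.2000 (exercise)
Node u (S = 181.2): continuation = 1/1.12·[0.7111·0.0000 + 0.2889·15.0000] = 3.8690; exercise value = 0.0000 ≤ continuation, so V_u = 3.8690
Node d (S = 116): continuation = 1/1.12·[0.7111·15.0000 + 0.2889·67.2000] = 26.8571; exercise value = 44.0000 > continuation, so V_d = 44.0000 (exercise)
Node 0 (S = 145): continuation = 1/1.12·[0.7111·3.8690 + 0.2889·44.0000] = 13.8057; exercise value = 15.0000 > continuation, so V_0 = 15.0000 (exercise)

$15.00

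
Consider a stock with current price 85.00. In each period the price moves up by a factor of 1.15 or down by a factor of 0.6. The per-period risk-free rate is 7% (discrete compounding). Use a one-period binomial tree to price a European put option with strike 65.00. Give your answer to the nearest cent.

Risk-neutral probability p = (1 + 0.07 − 0.6)/(1.15 − 0.6) = 0.4700/0.5500 = 0.8545
Terminal stock prices: S_u = 97.75, S_d = 51
Terminal payoffs (K − S): max(-32.75, 0) = 0, max(14, 0) = 14
Node 0 (S = 85): V_0 = 1/1.07·[0.8545·0.0000 + 0.1455·14.0000] = 1.9031

1.90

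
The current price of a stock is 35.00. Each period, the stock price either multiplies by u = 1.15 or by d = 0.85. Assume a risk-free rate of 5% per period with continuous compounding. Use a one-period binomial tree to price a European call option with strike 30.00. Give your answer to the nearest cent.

6.54

Risk-neutral probability p = (e^0.05 − 0.85)/(1.15 − 0.85) = 0.2013/0.3000 = 0.6709
Terminal stock prices: S_u = 40.25, S_d = 29.75
Terminal payoffs (S − K): max(10.25, 0) = 10.25, max(-0.25, 0) = 0
Node 0 (S = 35): V_0 = e^(−0.05)·[0.6709·10.2500 + 0.3291·0.0000] = 6.5414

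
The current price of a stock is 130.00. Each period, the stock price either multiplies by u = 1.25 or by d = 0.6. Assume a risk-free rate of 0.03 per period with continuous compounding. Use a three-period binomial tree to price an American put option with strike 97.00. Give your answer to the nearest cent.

Risk-neutral probability p = (e^0.03 − 0.6)/(1.25 − 0.6) = 0.4305/0.6500 = 0.6622
Terminal stock prices: S_uuu = 253.9, S_uud = 121.9, S_udd = 58.5, S_ddd = 28.08
Terminal payoffs (K − S): max(-156.9, 0) = 0, max(-24.88, 0) = 0, max(38.5, 0) = 38.5, max(68.92, 0) = 68.92
Node uu (S = 203.1): continuation = e^(−0.03)·[0.6622·0.0000 + 0.3378·0.0000] = 0.0000; exercise value = 0.0000 ≤ continuation, so V_uu = 0.0000
Node ud (S = 97.5): continuation = e^(−0.03)·[0.6622·0.0000 + 0.3378·38.5000] = 12.6195; exercise value = 0.0000 ≤ continuation, so V_ud = 12.6195
Node dd (S = 46.8): continuation = e^(−0.03)·[0.6622·38.5000 + 0.3378·68.9200] = 47.3332; exercise value = 50.2000 > continuation, so V_dd = 50.2000 (exercise)
Node u (S = 162.5): continuation = e^(−0.03)·[0.6622·0.0000 + 0.3378·12.6195] = 4.1364; exercise value = 0.0000 ≤ continuation, so V_u = 4.1364
Node d (S = 78): continuation = e^(−0.03)·[0.6622·12.6195 + 0.3378·50.2000] = 24.5647; exercise value = 19.0000 ≤ continuation, so V_d = 24.5647
Node 0 (S = 130): continuation = e^(−0.03)·[0.6622·4.1364 + 0.3378·24.5647] = 10.7101; exercise value = 0.0000 ≤ continuation, so V_0 = 10.7101

10.71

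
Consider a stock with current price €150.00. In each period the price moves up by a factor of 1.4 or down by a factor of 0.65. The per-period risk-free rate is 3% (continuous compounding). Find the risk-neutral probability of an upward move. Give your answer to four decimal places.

p = 0.5073

Risk-neutral probability p = (e^0.03 − 0.65)/(1.4 − 0.65) = 0.3805/0.7500 = 0.5073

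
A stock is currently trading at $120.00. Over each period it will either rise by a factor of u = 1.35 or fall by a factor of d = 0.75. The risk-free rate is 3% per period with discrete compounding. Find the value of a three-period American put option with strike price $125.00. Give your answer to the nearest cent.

Risk-neutral probability p = (1 + 0.03 − 0.75)/(1.35 − 0.75) = 0.2800/0.6000 = 0.4667
Terminal stock prices: S_uuu = 295.2, S_uud = 164, S_udd = 91.12, S_ddd = 50.62
Terminal payoffs (K − S): max(-170.2, 0) = 0, max(-39.03, 0) = 0, max(33.88, 0) = 33.88, max(74.38, 0) = 74.38
Node uu (S = 218.7): continuation = 1/1.03·[0.4667·0.0000 + 0.5333·0.0000] = 0.0000; exercise value = 0.0000 ≤ continuation, so V_uu = 0.0000
Node ud (S = 121.5): continuation = 1/1.03·[0.4667·0.0000 + 0.5333·33.8750] = 17.5405; exercise value = 3.5000 ≤ continuation, so V_ud = 17.5405
Node dd (S = 67.5): continuation = 1/1.03·[0.4667·33.8750 + 0.5333·74.3750] = 53.8592; exercise value = 57.5000 > continuation, so V_dd = 57.5000 (exercise)
Node u (S = 162): continuation = 1/1.03·[0.4667·0.0000 + 0.5333·17.5405] = 9.0824; exercise value = 0.0000 ≤ continuation, so V_u = 9.0824
Node d (S = 90): continuation = 1/1.03·[0.4667·17.5405 + 0.5333·57.5000] = 37.7206; exercise value = 35.0000 ≤ continuation, so V_d = 37.7206
Node 0 (S = 120): continuation = 1/1.03·[0.4667·9.0824 + 0.5333·37.7206] = 23.6467; exercise value = 5.0000 ≤ continuation, so V_0 = 23.6467

$23.65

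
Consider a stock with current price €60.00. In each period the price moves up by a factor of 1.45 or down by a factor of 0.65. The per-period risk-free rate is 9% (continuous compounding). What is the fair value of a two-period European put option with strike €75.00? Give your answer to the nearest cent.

€15.82

Risk-neutral probability p = (e^0.09 − 0.65)/(1.45 − 0.65) = 0.4442/0.8000 = 0.5552
Terminal stock prices: S_uu = 126.2, S_ud = 56.55, S_dd = 25.35
Terminal payoffs (K − S): max(-51.15, 0) = 0, max(18.45, 0) = 18.45, max(49.65, 0) = 49.65
Node u (S = 87): V_u = e^(−0.09)·[0.5552·0.0000 + 0.4448·18.4500] = 7.4999
Node d (S = 39): V_d = e^(−0.09)·[0.5552·18.4500 + 0.4448·49.6500] = 29.5448
Node 0 (S = 60): V_0 = e^(−0.09)·[0.5552·7.4999 + 0.4448·29.5448] = 15.8157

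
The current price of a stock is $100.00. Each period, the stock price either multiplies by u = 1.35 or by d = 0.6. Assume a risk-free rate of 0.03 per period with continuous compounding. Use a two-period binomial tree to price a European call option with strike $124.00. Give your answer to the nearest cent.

$18.07

Risk-neutral probability p = (e^0.03 − 0.6)/(1.35 − 0.6) = 0.4305/0.7500 = 0.5739
Terminal stock prices: S_uu = 182.3, S_ud = 81, S_dd = 36
Terminal payoffs (S − K): max(58.25, 0) = 58.25, max(-43, 0) = 0, max(-88, 0) = 0
Node u (S = 135): V_u = e^(−0.03)·[0.5739·58.2500 + 0.4261·0.0000] = 32.4439
Node d (S = 60): V_d = e^(−0.03)·[0.5739·0.0000 + 0.4261·0.0000] = 0.0000
Node 0 (S = 100): V_0 = e^(−0.03)·[0.5739·32.4439 + 0.4261·0.0000] = 18.0705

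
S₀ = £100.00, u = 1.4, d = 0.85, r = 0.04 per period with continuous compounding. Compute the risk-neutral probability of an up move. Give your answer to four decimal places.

Risk-neutral probability p = (e^0.04 − 0.85)/(1.4 − 0.85) = 0.1908/0.5500 = 0.3469

p = 0.3469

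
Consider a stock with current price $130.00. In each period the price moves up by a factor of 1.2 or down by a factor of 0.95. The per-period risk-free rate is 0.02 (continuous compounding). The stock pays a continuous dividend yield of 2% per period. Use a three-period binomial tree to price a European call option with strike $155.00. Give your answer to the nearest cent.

Per-period risk-free factor R = e^0.02 = 1.0202; dividend-adjusted growth = e^(0.02−0.02) = 1.0000.
Risk-neutral probability p = (1.0000 − 0.95)/(1.2 − 0.95) = 0.0500/0.2500 = 0.2000
Terminal stock prices: S_uuu = 224.6, S_uud = 177.8, S_udd = 140.8, S_ddd = 111.5
Terminal payoffs (S − K): max(69.64, 0) = 69.64, max(22.84, 0) = 22.84, max(-14.21, 0) = 0, max(-43.54, 0) = 0
Node uu (S = 187.2): V_uu = e^(−0.02)·[0.2000·69.6400 + 0.8000·22.8400] = 31.5624
Node ud (S = 148.2): V_ud = e^(−0.02)·[0.2000·22.8400 + 0.8000·0.0000] = 4.4775
Node dd (S = 117.3): V_dd = e^(−0.02)·[0.2000·0.0000 + 0.8000·0.0000] = 0.0000
Node u (S = 156): V_u = e^(−0.02)·[0.2000·31.5624 + 0.8000·4.4775] = 9.6986
Node d (S = 123.5): V_d = e^(−0.02)·[0.2000·4.4775 + 0.8000·0.0000] = 0.8778
Node 0 (S = 130): V_0 = e^(−0.02)·[0.2000·9.6986 + 0.8000·0.8778] = 2.5896

$2.59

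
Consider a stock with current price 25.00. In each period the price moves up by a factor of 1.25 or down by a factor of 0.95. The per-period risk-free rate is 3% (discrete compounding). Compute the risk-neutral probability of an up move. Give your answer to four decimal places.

p = 0.2667

Risk-neutral probability p = (1 + 0.03 − 0.95)/(1.25 − 0.95) = 0.0800/0.3000 = 0.2667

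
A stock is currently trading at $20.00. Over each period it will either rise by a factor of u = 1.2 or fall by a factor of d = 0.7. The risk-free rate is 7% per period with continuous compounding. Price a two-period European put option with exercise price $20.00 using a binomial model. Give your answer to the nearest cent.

$1.63

Risk-neutral probability p = (e^0.07 − 0.7)/(1.2 − 0.7) = 0.3725/0.5000 = 0.7450
Terminal stock prices: S_uu = 28.8, S_ud = 16.8, S_dd = 9.8
Terminal payoffs (K − S): max(-8.8, 0) = 0, max(3.2, 0) = 3.2, max(10.2, 0) = 10.2
Node u (S = 24): V_u = e^(−0.07)·[0.7450·0.0000 + 0.2550·3.2000] = 0.7608
Node d (S = 14): V_d = e^(−0.07)·[0.7450·3.2000 + 0.2550·10.2000] = 4.6479
Node 0 (S = 20): V_0 = e^(−0.07)·[0.7450·0.7608 + 0.2550·4.6479] = 1.6335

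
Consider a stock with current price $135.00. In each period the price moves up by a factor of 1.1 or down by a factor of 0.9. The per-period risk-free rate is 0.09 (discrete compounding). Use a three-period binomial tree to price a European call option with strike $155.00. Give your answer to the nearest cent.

$16.34

Risk-neutral probability p = (1 + 0.09 − 0.9)/(1.1 − 0.9) = 0.1900/0.2000 = 0.9500
Terminal stock prices: S_uuu = 179.7, S_uud = 147, S_udd = 120.3, S_ddd = 98.42
Terminal payoffs (S − K): max(24.69, 0) = 24.69, max(-7.985, 0) = 0, max(-34.71, 0) = 0, max(-56.58, 0) = 0
Node uu (S = 163.4): V_uu = 1/1.09·[0.9500·24.6850 + 0.0500·0.0000] = 21.5144
Node ud (S = 133.7): V_ud = 1/1.09·[0.9500·0.0000 + 0.0500·0.0000] = 0.0000
Node dd (S = 109.4): V_dd = 1/1.09·[0.9500·0.0000 + 0.0500·0.0000] = 0.0000
Node u (S = 148.5): V_u = 1/1.09·[0.9500·21.5144 + 0.0500·0.0000] = 18.7511
Node d (S = 121.5): V_d = 1/1.09·[0.9500·0.0000 + 0.0500·0.0000] = 0.0000
Node 0 (S = 135): V_0 = 1/1.09·[0.9500·18.7511 + 0.0500·0.0000] = 16.3427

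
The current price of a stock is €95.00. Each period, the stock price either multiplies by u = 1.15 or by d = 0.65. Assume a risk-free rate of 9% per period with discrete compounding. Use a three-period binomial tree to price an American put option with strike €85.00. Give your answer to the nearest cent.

Risk-neutral probability p = (1 + 0.09 − 0.65)/(1.15 − 0.65) = 0.4400/0.5000 = 0.8800
Terminal stock prices: S_uuu = 144.5, S_uud = 81.66, S_udd = 46.16, S_ddd = 26.09
Terminal payoffs (K − S): max(-59.48, 0) = 0, max(3.336, 0) = 3.336, max(38.84, 0) = 38.84, max(58.91, 0) = 58.91
Node uu (S = 125.6): continuation = 1/1.09·[0.8800·0.0000 + 0.1200·3.3356] = 0.3672; exercise value = 0.0000 ≤ continuation, so V_uu = 0.3672
Node ud (S = 71.01): continuation = 1/1.09·[0.8800·3.3356 + 0.1200·38.8419] = 6.9692; exercise value = 13.9875 > continuation, so V_ud = 13.9875 (exercise)
Node dd (S = 40.14): continuation = 1/1.09·[0.8800·38.8419 + 0.1200·58.9106] = 37.8442; exercise value = 44.8625 > continuation, so V_dd = 44.8625 (exercise)
Node u (S = 109.2): continuation = 1/1.09·[0.8800·0.3672 + 0.1200·13.9875] = 1.8364; exercise value = 0.0000 ≤ continuation, so V_u = 1.8364
Node d (S = 61.75): continuation = 1/1.09·[0.8800·13.9875 + 0.1200·44.8625] = 16.2317; exercise value = 23.2500 > continuation, so V_d = 23.2500 (exercise)
Node 0 (S = 95): continuation = 1/1.09·[0.8800·1.8364 + 0.1200·23.2500] = 4.0422; exercise value = 0.0000 ≤ continuation, so V_0 = 4.0422

€4.04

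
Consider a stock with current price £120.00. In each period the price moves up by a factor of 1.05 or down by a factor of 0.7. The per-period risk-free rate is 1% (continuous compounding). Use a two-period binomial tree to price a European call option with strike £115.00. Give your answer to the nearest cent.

Risk-neutral probability p = (e^0.01 − 0.7)/(1.05 − 0.7) = 0.3101/0.3500 = 0.8859
Terminal stock prices: S_uu = 132.3, S_ud = 88.2, S_dd = 58.8
Terminal payoffs (S − K): max(17.3, 0) = 17.3, max(-26.8, 0) = 0, max(-56.2, 0) = 0
Node u (S = 126): V_u = e^(−0.01)·[0.8859·17.3000 + 0.1141·0.0000] = 15.1728
Node d (S = 84): V_d = e^(−0.01)·[0.8859·0.0000 + 0.1141·0.0000] = 0.0000
Node 0 (S = 120): V_0 = e^(−0.01)·[0.8859·15.1728 + 0.1141·0.0000] = 13.3072

£13.31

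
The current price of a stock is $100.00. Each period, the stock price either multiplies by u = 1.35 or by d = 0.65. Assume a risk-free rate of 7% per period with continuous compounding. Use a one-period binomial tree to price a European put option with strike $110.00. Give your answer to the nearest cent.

Risk-neutral probability p = (e^0.07 − 0.65)/(1.35 − 0.65) = 0.4225/0.7000 = 0.6036
Terminal stock prices: S_u = 135, S_d = 65
Terminal payoffs (K − S): max(-25, 0) = 0, max(45, 0) = 45
Node 0 (S = 100): V_0 = e^(−0.07)·[0.6036·0.0000 + 0.3964·45.0000] = 16.6327

$16.63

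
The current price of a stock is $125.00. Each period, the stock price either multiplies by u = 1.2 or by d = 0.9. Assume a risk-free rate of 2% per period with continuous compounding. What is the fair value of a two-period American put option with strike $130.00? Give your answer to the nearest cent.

Risk-neutral probability p = (e^0.02 − 0.9)/(1.2 − 0.9) = 0.1202/0.3000 = 0.4007
Terminal stock prices: S_uu = 180, S_ud = 135, S_dd = 101.2
Terminal payoffs (K − S): max(-50, 0) = 0, max(-5, 0) = 0, max(28.75, 0) = 28.75
Node u (S = 150): continuation = e^(−0.02)·[0.4007·0.0000 + 0.5993·0.0000] = 0.0000; exercise value = 0.0000 ≤ continuation, so V_u = 0.0000
Node d (S = 112.5): continuation = e^(−0.02)·[0.4007·0.0000 + 0.5993·28.7500] = 16.8895; exercise value = 17.5000 > continuation, so V_d = 17.5000 (exercise)
Node 0 (S = 125): continuation = e^(−0.02)·[0.4007·0.0000 + 0.5993·17.5000] = 10.2806; exercise value = 5.0000 ≤ continuation, so V_0 = 10.2806

$10.28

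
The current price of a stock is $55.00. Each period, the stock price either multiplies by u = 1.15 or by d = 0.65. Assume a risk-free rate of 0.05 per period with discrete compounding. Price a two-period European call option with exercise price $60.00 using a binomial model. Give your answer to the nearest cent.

$7.39

Risk-neutral probability p = (1 + 0.05 − 0.65)/(1.15 − 0.65) = 0.4000/0.5000 = 0.8000
Terminal stock prices: S_uu = 72.74, S_ud = 41.11, S_dd = 23.24
Terminal payoffs (S − K): max(12.74, 0) = 12.74, max(-18.89, 0) = 0, max(-36.76, 0) = 0
Node u (S = 63.25): V_u = 1/1.05·[0.8000·12.7375 + 0.2000·0.0000] = 9.7048
Node d (S = 35.75): V_d = 1/1.05·[0.8000·0.0000 + 0.2000·0.0000] = 0.0000
Node 0 (S = 55): V_0 = 1/1.05·[0.8000·9.7048 + 0.2000·0.0000] = 7.3941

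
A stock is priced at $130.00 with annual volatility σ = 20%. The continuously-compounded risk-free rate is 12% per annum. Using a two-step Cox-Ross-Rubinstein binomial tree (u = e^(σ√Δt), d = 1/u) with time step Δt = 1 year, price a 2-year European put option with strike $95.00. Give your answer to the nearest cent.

$0.34

CRR parameters: u = e^(σ√Δt) = e^(0.2·√1) = 1.2214, d = 1/u = 0.8187
Per-period rate: rΔt = 0.12·1 = 0.12, so R = e^0.12 = 1.1275
Risk-neutral probability p = (e^0.12 − 0.8187)/(1.2214 − 0.8187) = 0.3088/0.4027 = 0.7668
Terminal stock prices: S_uu = 193.9, S_ud = 130, S_dd = 87.14
Terminal payoffs (K − S): max(-98.94, 0) = 0, max(-35, 0) = 0, max(7.858, 0) = 7.858
Node u (S = 158.8): V_u = e^(−0.12)·[0.7668·0.0000 + 0.2332·0.0000] = 0.0000
Node d (S = 106.4): V_d = e^(−0.12)·[0.7668·0.0000 + 0.2332·7.8584] = 1.6254
Node 0 (S = 130): V_0 = e^(−0.12)·[0.7668·0.0000 + 0.2332·1.6254] = 0.3362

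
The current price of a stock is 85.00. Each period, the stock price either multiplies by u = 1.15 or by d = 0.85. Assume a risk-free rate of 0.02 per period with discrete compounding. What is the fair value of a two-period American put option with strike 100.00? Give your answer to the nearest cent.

15.78

Risk-neutral probability p = (1 + 0.02 − 0.85)/(1.15 − 0.85) = 0.1700/0.3000 = 0.5667
Terminal stock prices: S_uu = 112.4, S_ud = 83.09, S_dd = 61.41
Terminal payoffs (K − S): max(-12.41, 0) = 0, max(16.91, 0) = 16.91, max(38.59, 0) = 38.59
Node u (S = 97.75): continuation = 1/1.02·[0.5667·0.0000 + 0.4333·16.9125] = 7.1850; exercise value = 2.2500 ≤ continuation, so V_u = 7.1850
Node d (S = 72.25): continuation = 1/1.02·[0.5667·16.9125 + 0.4333·38.5875] = 25.7892; exercise value = 27.7500 > continuation, so V_d = 27.7500 (exercise)
Node 0 (S = 85): continuation = 1/1.02·[0.5667·7.1850 + 0.4333·27.7500] = 15.7809; exercise value = 15.0000 ≤ continuation, so V_0 = 15.7809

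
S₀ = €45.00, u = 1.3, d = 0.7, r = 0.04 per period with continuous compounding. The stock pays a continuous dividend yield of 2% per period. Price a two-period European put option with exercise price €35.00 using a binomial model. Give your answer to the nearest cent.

Per-period risk-free factor R = e^0.04 = 1.0408; dividend-adjusted growth = e^(0.04−0.02) = 1.0202.
Risk-neutral probability p = (1.0202 − 0.7)/(1.3 − 0.7) = 0.3202/0.6000 = 0.5337
Terminal stock prices: S_uu = 76.05, S_ud = 40.95, S_dd = 22.05
Terminal payoffs (K − S): max(-41.05, 0) = 0, max(-5.95, 0) = 0, max(12.95, 0) = 12.95
Node u (S = 58.5): V_u = e^(−0.04)·[0.5337·0.0000 + 0.4663·0.0000] = 0.0000
Node d (S = 31.5): V_d = e^(−0.04)·[0.5337·0.0000 + 0.4663·12.9500] = 5.8022
Node 0 (S = 45): V_0 = e^(−0.04)·[0.5337·0.0000 + 0.4663·5.8022] = 2.5997

€2.60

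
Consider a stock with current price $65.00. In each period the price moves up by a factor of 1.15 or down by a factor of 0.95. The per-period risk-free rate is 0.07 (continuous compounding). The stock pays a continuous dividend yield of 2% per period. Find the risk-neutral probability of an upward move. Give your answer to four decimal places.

Per-period risk-free factor R = e^0.07 = 1.0725; dividend-adjusted growth = e^(0.07−0.02) = 1.0513.
Risk-neutral probability p = (1.0513 − 0.95)/(1.15 − 0.95) = 0.1013/0.2000 = 0.5064

p = 0.5064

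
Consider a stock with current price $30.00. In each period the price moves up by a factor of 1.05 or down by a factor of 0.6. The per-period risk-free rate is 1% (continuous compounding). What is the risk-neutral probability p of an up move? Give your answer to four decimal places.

p = 0.9112

Risk-neutral probability p = (e^0.01 − 0.6)/(1.05 − 0.6) = 0.4101/0.4500 = 0.9112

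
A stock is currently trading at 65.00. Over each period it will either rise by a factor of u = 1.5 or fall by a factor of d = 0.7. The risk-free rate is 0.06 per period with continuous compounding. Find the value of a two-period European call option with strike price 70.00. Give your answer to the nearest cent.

13.83

Risk-neutral probability p = (e^0.06 − 0.7)/(1.5 − 0.7) = 0.3618/0.8000 = 0.4523
Terminal stock prices: S_uu = 146.2, S_ud = 68.25, S_dd = 31.85
Terminal payoffs (S − K): max(76.25, 0) = 76.25, max(-1.75, 0) = 0, max(-38.15, 0) = 0
Node u (S = 97.5): V_u = e^(−0.06)·[0.4523·76.2500 + 0.5477·0.0000] = 32.4791
Node d (S = 45.5): V_d = e^(−0.06)·[0.4523·0.0000 + 0.5477·0.0000] = 0.0000
Node 0 (S = 65): V_0 = e^(−0.06)·[0.4523·32.4791 + 0.5477·0.0000] = 13.8347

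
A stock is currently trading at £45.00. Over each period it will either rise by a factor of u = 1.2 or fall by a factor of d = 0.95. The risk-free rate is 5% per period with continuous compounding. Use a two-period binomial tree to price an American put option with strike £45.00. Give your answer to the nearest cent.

Risk-neutral probability p = (e^0.05 − 0.95)/(1.2 − 0.95) = 0.1013/0.2500 = 0.4051
Terminal stock prices: S_uu = 64.8, S_ud = 51.3, S_dd = 40.61
Terminal payoffs (K − S): max(-19.8, 0) = 0, max(-6.3, 0) = 0, max(4.388, 0) = 4.388
Node u (S = 54): continuation = e^(−0.05)·[0.4051·0.0000 + 0.5949·0.0000] = 0.0000; exercise value = 0.0000 ≤ continuation, so V_u = 0.0000
Node d (S = 42.75): continuation = e^(−0.05)·[0.4051·0.0000 + 0.5949·4.3875] = 2.4829; exercise value = 2.2500 ≤ continuation, so V_d = 2.4829
Node 0 (S = 45): continuation = e^(−0.05)·[0.4051·0.0000 + 0.5949·2.4829] = 1.4051; exercise value = 0.0000 ≤ continuation, so V_0 = 1.4051

£1.41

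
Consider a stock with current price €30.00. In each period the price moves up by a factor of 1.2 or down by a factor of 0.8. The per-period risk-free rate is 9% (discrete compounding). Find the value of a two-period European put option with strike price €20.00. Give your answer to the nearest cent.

Risk-neutral probability p = (1 + 0.09 − 0.8)/(1.2 − 0.8) = 0.2900/0.4000 = 0.7250
Terminal stock prices: S_uu = 43.2, S_ud = 28.8, S_dd = 19.2
Terminal payoffs (K − S): max(-23.2, 0) = 0, max(-8.8, 0) = 0, max(0.8, 0) = 0.8
Node u (S = 36): V_u = 1/1.09·[0.7250·0.0000 + 0.2750·0.0000] = 0.0000
Node d (S = 24): V_d = 1/1.09·[0.7250·0.0000 + 0.2750·0.8000] = 0.2018
Node 0 (S = 30): V_0 = 1/1.09·[0.7250·0.0000 + 0.2750·0.2018] = 0.0509

€0.05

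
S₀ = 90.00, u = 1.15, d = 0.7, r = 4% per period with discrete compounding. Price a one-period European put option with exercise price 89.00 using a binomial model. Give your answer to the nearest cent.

Risk-neutral probability p = (1 + 0.04 − 0.7)/(1.15 − 0.7) = 0.3400/0.4500 = 0.7556
Terminal stock prices: S_u = 103.5, S_d = 63
Terminal payoffs (K − S): max(-14.5, 0) = 0, max(26, 0) = 26
Node 0 (S = 90): V_0 = 1/1.04·[0.7556·0.0000 + 0.2444·26.0000] = 6.1111

6.11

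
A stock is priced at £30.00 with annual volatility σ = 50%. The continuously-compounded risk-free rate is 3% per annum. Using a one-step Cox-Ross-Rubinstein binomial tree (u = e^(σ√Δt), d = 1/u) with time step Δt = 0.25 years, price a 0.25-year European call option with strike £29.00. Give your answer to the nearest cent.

CRR parameters: u = e^(σ√Δt) = e^(0.5·√0.25) = 1.2840, d = 1/u = 0.7788
Per-period rate: rΔt = 0.03·0.25 = 0.0075, so R = e^0.0075 = 1.0075
Risk-neutral probability p = (e^0.0075 − 0.7788)/(1.2840 − 0.7788) = 0.2287/0.5052 = 0.4527
Terminal stock prices: S_u = 38.52, S_d = 23.36
Terminal payoffs (S − K): max(9.521, 0) = 9.521, max(-5.636, 0) = 0
Node 0 (S = 30): V_0 = e^(−0.0075)·[0.4527·9.5208 + 0.5473·0.0000] = 4.2781

£4.28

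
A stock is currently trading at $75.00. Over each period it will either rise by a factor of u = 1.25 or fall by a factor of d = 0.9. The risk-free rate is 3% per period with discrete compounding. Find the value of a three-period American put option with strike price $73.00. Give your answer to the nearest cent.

$4.56

Risk-neutral probability p = (1 + 0.03 − 0.9)/(1.25 − 0.9) = 0.1300/0.3500 = 0.3714
Terminal stock prices: S_uuu = 146.5, S_uud = 105.5, S_udd = 75.94, S_ddd = 54.68
Terminal payoffs (K − S): max(-73.48, 0) = 0, max(-32.47, 0) = 0, max(-2.938, 0) = 0, max(18.32, 0) = 18.32
Node uu (S = 117.2): continuation = 1/1.03·[0.3714·0.0000 + 0.6286·0.0000] = 0.0000; exercise value = 0.0000 ≤ continuation, so V_uu = 0.0000
Node ud (S = 84.38): continuation = 1/1.03·[0.3714·0.0000 + 0.6286·0.0000] = 0.0000; exercise value = 0.0000 ≤ continuation, so V_ud = 0.0000
Node dd (S = 60.75): continuation = 1/1.03·[0.3714·0.0000 + 0.6286·18.3250] = 11.1831; exercise value = 12.2500 > continuation, so V_dd = 12.2500 (exercise)
Node u (S = 93.75): continuation = 1/1.03·[0.3714·0.0000 + 0.6286·0.0000] = 0.0000; exercise value = 0.0000 ≤ continuation, so V_u = 0.0000
Node d (S = 67.5): continuation = 1/1.03·[0.3714·0.0000 + 0.6286·12.2500] = 7.4757; exercise value = 5.5000 ≤ continuation, so V_d = 7.4757
Node 0 (S = 75): continuation = 1/1.03·[0.3714·0.0000 + 0.6286·7.4757] = 4.5622; exercise value = 0.0000 ≤ continuation, so V_0 = 4.5622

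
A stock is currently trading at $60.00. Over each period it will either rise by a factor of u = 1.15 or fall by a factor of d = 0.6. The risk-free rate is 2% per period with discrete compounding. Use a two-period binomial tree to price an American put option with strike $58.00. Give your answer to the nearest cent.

$7.98

Risk-neutral probability p = (1 + 0.02 − 0.6)/(1.15 − 0.6) = 0.4200/0.5500 = 0.7636
Terminal stock prices: S_uu = 79.35, S_ud = 41.4, S_dd = 21.6
Terminal payoffs (K − S): max(-21.35, 0) = 0, max(16.6, 0) = 16.6, max(36.4, 0) = 36.4
Node u (S = 69): continuation = 1/1.02·[0.7636·0.0000 + 0.2364·16.6000] = 3.8467; exercise value = 0.0000 ≤ continuation, so V_u = 3.8467
Node d (S = 36): continuation = 1/1.02·[0.7636·16.6000 + 0.2364·36.4000] = 20.8627; exercise value = 22.0000 > continuation, so V_d = 22.0000 (exercise)
Node 0 (S = 60): continuation = 1/1.02·[0.7636·3.8467 + 0.2364·22.0000] = 7.9779; exercise value = 0.0000 ≤ continuation, so V_0 = 7.9779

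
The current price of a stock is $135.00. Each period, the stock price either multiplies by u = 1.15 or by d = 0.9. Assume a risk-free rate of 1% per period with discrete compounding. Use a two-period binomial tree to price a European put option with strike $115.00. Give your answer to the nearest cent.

$1.74

Risk-neutral probability p = (1 + 0.01 − 0.9)/(1.15 − 0.9) = 0.1100/0.2500 = 0.4400
Terminal stock prices: S_uu = 178.5, S_ud = 139.7, S_dd = 109.4
Terminal payoffs (K − S): max(-63.54, 0) = 0, max(-24.72, 0) = 0, max(5.65, 0) = 5.65
Node u (S = 155.2): V_u = 1/1.01·[0.4400·0.0000 + 0.5600·0.0000] = 0.0000
Node d (S = 121.5): V_d = 1/1.01·[0.4400·0.0000 + 0.5600·5.6500] = 3.1327
Node 0 (S = 135): V_0 = 1/1.01·[0.4400·0.0000 + 0.5600·3.1327] = 1.7369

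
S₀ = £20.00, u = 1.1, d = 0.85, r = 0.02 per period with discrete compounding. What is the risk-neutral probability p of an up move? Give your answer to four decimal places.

p = 0.6800

Risk-neutral probability p = (1 + 0.02 − 0.85)/(1.1 − 0.85) = 0.1700/0.2500 = 0.6800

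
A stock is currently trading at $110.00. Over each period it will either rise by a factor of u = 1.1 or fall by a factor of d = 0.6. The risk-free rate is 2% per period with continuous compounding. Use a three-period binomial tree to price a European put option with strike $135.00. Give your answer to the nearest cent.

Risk-neutral probability p = (e^0.02 − 0.6)/(1.1 − 0.6) = 0.4202/0.5000 = 0.8404
Terminal stock prices: S_uuu = 146.4, S_uud = 79.86, S_udd = 43.56, S_ddd = 23.76
Terminal payoffs (K − S): max(-11.41, 0) = 0, max(55.14, 0) = 55.14, max(91.44, 0) = 91.44, max(111.2, 0) = 111.2
Node uu (S = 133.1): V_uu = e^(−0.02)·[0.8404·0.0000 + 0.1596·55.1400] = 8.6259
Node ud (S = 72.6): V_ud = e^(−0.02)·[0.8404·55.1400 + 0.1596·91.4400] = 59.7268
Node dd (S = 39.6): V_dd = e^(−0.02)·[0.8404·91.4400 + 0.1596·111.2400] = 92.7268
Node u (S = 121): V_u = e^(−0.02)·[0.8404·8.6259 + 0.1596·59.7268] = 16.4492
Node d (S = 66): V_d = e^(−0.02)·[0.8404·59.7268 + 0.1596·92.7268] = 63.7066
Node 0 (S = 110): V_0 = e^(−0.02)·[0.8404·16.4492 + 0.1596·63.7066] = 23.5163

$23.52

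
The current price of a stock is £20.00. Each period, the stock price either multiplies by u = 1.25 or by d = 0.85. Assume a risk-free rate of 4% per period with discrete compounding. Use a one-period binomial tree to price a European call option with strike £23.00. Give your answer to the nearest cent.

£0.91

Risk-neutral probability p = (1 + 0.04 − 0.85)/(1.25 − 0.85) = 0.1900/0.4000 = 0.4750
Terminal stock prices: S_u = 25, S_d = 17
Terminal payoffs (S − K): max(2, 0) = 2, max(-6, 0) = 0
Node 0 (S = 20): V_0 = 1/1.04·[0.4750·2.0000 + 0.5250·0.0000] = 0.9135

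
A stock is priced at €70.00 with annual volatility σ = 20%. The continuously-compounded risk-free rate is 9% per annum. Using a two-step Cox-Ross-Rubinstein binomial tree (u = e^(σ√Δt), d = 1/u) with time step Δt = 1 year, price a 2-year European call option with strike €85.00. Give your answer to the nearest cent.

€7.59

CRR parameters: u = e^(σ√Δt) = e^(0.2·√1) = 1.2214, d = 1/u = 0.8187
Per-period rate: rΔt = 0.09·1 = 0.09, so R = e^0.09 = 1.0942
Risk-neutral probability p = (e^0.09 − 0.8187)/(1.2214 − 0.8187) = 0.2754/0.4027 = 0.6840
Terminal stock prices: S_uu = 104.4, S_ud = 70, S_dd = 46.92
Terminal payoffs (S − K): max(19.43, 0) = 19.43, max(-15, 0) = 0, max(-38.08, 0) = 0
Node u (S = 85.5): V_u = e^(−0.09)·[0.6840·19.4277 + 0.3160·0.0000] = 12.1455
Node d (S = 57.31): V_d = e^(−0.09)·[0.6840·0.0000 + 0.3160·0.0000] = 0.0000
Node 0 (S = 70): V_0 = e^(−0.09)·[0.6840·12.1455 + 0.3160·0.0000] = 7.5930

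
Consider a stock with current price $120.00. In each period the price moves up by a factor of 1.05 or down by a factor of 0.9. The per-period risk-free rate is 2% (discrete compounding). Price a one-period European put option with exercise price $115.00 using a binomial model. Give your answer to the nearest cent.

Risk-neutral probability p = (1 + 0.02 − 0.9)/(1.05 − 0.9) = 0.1200/0.1500 = 0.8000
Terminal stock prices: S_u = 126, S_d = 108
Terminal payoffs (K − S): max(-11, 0) = 0, max(7, 0) = 7
Node 0 (S = 120): V_0 = 1/1.02·[0.8000·0.0000 + 0.2000·7.0000] = 1.3725

$1.37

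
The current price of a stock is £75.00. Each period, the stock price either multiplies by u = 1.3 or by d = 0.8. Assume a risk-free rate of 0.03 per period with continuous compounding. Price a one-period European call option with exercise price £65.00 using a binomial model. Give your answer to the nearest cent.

£14.54

Risk-neutral probability p = (e^0.03 − 0.8)/(1.3 − 0.8) = 0.2305/0.5000 = 0.4609
Terminal stock prices: S_u = 97.5, S_d = 60
Terminal payoffs (S − K): max(32.5, 0) = 32.5, max(-5, 0) = 0
Node 0 (S = 75): V_0 = e^(−0.03)·[0.4609·32.5000 + 0.5391·0.0000] = 14.5368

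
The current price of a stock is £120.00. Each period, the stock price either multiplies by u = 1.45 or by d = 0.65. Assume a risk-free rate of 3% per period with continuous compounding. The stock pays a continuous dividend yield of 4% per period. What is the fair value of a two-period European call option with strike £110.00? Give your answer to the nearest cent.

Per-period risk-free factor R = e^0.03 = 1.0305; dividend-adjusted growth = e^(0.03−0.04) = 0.9900.
Risk-neutral probability p = (0.9900 − 0.65)/(1.45 − 0.65) = 0.3400/0.8000 = 0.4251
Terminal stock prices: S_uu = 252.3, S_ud = 113.1, S_dd = 50.7
Terminal payoffs (S − K): max(142.3, 0) = 142.3, max(3.1, 0) = 3.1, max(-59.3, 0) = 0
Node u (S = 174): V_u = e^(−0.03)·[0.4251·142.3000 + 0.5749·3.1000] = 60.4284
Node d (S = 78): V_d = e^(−0.03)·[0.4251·3.1000 + 0.5749·0.0000] = 1.2787
Node 0 (S = 120): V_0 = e^(−0.03)·[0.4251·60.4284 + 0.5749·1.2787] = 25.6402

£25.64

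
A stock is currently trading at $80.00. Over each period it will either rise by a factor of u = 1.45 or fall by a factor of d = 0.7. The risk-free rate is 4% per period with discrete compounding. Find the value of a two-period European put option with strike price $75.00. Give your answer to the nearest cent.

Risk-neutral probability p = (1 + 0.04 − 0.7)/(1.45 − 0.7) = 0.3400/0.7500 = 0.4533
Terminal stock prices: S_uu = 168.2, S_ud = 81.2, S_dd = 39.2
Terminal payoffs (K − S): max(-93.2, 0) = 0, max(-6.2, 0) = 0, max(35.8, 0) = 35.8
Node u (S = 116): V_u = 1/1.04·[0.4533·0.0000 + 0.5467·0.0000] = 0.0000
Node d (S = 56): V_d = 1/1.04·[0.4533·0.0000 + 0.5467·35.8000] = 18.8179
Node 0 (S = 80): V_0 = 1/1.04·[0.4533·0.0000 + 0.5467·18.8179] = 9.8915

$9.89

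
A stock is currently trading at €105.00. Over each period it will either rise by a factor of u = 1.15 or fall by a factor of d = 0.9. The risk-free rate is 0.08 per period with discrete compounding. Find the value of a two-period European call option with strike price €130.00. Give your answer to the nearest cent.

€3.94

Risk-neutral probability p = (1 + 0.08 − 0.9)/(1.15 − 0.9) = 0.1800/0.2500 = 0.7200
Terminal stock prices: S_uu = 138.9, S_ud = 108.7, S_dd = 85.05
Terminal payoffs (S − K): max(8.862, 0) = 8.862, max(-21.33, 0) = 0, max(-44.95, 0) = 0
Node u (S = 120.7): V_u = 1/1.08·[0.7200·8.8625 + 0.2800·0.0000] = 5.9083
Node d (S = 94.5): V_d = 1/1.08·[0.7200·0.0000 + 0.2800·0.0000] = 0.0000
Node 0 (S = 105): V_0 = 1/1.08·[0.7200·5.9083 + 0.2800·0.0000] = 3.9389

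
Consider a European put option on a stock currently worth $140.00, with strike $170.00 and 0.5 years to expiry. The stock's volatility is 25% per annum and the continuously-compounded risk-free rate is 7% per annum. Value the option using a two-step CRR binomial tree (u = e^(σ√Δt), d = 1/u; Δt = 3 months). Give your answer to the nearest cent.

CRR parameters: u = e^(σ√Δt) = e^(0.25·√0.25) = 1.1331, d = 1/u = 0.8825
Per-period rate: rΔt = 0.07·0.25 = 0.0175, so R = e^0.0175 = 1.0177
Risk-neutral probability p = (e^0.0175 − 0.8825)/(1.1331 − 0.8825) = 0.1352/0.2507 = 0.5392
Terminal stock prices: S_uu = 179.8, S_ud = 140, S_dd = 109
Terminal payoffs (K − S): max(-9.764, 0) = 0, max(30, 0) = 30, max(60.97, 0) = 60.97
Node u (S = 158.6): V_u = e^(−0.0175)·[0.5392·0.0000 + 0.4608·30.0000] = 13.5835
Node d (S = 123.5): V_d = e^(−0.0175)·[0.5392·30.0000 + 0.4608·60.9679] = 43.5013
Node 0 (S = 140): V_0 = e^(−0.0175)·[0.5392·13.5835 + 0.4608·43.5013] = 26.8941

$26.89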